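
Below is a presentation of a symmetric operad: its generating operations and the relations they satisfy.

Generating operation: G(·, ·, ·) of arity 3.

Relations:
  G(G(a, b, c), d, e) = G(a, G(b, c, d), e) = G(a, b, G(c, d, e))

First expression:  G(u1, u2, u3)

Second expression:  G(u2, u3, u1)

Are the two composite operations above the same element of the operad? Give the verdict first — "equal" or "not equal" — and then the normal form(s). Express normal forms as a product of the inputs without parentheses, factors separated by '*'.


not equal; the first gives u1 * u2 * u3 and the second u2 * u3 * u1


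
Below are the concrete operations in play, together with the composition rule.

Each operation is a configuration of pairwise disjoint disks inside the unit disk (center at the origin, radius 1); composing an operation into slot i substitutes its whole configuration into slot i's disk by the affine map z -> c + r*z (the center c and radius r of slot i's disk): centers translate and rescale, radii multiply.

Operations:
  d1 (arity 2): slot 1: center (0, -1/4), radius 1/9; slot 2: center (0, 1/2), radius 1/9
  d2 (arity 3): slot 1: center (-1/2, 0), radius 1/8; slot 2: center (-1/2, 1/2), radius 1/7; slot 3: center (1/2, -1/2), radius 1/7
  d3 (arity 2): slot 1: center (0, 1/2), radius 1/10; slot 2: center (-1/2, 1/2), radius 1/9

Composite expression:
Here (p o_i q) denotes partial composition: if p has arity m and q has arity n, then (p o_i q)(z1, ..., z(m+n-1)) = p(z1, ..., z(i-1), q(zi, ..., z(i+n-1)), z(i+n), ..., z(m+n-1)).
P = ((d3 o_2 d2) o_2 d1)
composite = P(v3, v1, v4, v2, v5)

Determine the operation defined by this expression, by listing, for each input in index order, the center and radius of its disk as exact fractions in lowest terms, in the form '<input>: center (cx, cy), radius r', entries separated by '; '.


Each v-disk chains the slot maps above it in d3; radii multiply.
input v3: applying the 1 nested substitution gives center (0, 1/2), radius 1/10
input v1: applying the 3 nested substitutions gives center (-5/9, 143/288), radius 1/648
input v4: applying the 3 nested substitutions gives center (-5/9, 73/144), radius 1/648
input v2: applying the 2 nested substitutions gives center (-5/9, 5/9), radius 1/63
input v5: applying the 2 nested substitutions gives center (-4/9, 4/9), radius 1/63

v1: center (-5/9, 143/288), radius 1/648; v2: center (-5/9, 5/9), radius 1/63; v3: center (0, 1/2), radius 1/10; v4: center (-5/9, 73/144), radius 1/648; v5: center (-4/9, 4/9), radius 1/63


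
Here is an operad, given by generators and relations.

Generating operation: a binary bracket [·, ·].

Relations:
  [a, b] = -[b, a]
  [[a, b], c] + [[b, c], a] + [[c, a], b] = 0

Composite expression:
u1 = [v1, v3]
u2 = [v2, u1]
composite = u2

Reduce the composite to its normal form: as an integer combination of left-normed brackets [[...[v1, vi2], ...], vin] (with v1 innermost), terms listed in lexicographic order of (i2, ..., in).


-[[v1, v3], v2]

In the tensor algebra, words opening v1 carry the v1-anchored form.
Composite bracket: [v2, [v1, v3]]
Each bracket splits as ab - ba, giving 4 signed words (2^2 = 4).
Keep just the words that open with v1:
  word v1v3v2 has sign -1, contributing -[[v1, v3], v2]


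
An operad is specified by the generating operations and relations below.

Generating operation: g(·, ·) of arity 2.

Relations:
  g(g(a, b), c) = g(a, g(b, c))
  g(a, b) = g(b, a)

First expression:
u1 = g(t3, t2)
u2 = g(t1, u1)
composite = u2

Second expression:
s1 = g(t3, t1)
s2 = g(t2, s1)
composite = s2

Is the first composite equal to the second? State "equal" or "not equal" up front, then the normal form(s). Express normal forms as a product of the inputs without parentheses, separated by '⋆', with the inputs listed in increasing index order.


equal — both sides give t1 ⋆ t2 ⋆ t3


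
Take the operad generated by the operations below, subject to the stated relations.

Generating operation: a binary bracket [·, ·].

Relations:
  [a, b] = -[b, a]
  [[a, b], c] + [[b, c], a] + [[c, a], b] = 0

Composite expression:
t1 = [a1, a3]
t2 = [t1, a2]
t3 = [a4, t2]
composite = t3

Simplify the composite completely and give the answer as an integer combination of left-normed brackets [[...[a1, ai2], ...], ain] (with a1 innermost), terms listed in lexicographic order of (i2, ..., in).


-[[[a1, a3], a2], a4]

Left-normed coefficients sit on the a1-initial expansion words.
Composite bracket: [a4, [[a1, a3], a2]]
Full expansion: 8 signed words from ab - ba (2^3 = 8).
Keep just the words that open with a1:
  the word a1a3a2a4 carries sign -1 and contributes -[[[a1, a3], a2], a4]


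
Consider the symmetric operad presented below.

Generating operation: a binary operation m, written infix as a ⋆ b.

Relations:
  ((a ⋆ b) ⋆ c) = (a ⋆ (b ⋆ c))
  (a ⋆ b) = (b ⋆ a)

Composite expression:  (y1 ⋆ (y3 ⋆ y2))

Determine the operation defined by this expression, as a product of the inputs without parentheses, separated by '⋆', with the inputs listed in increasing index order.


y1 ⋆ y2 ⋆ y3

Shape and order are irrelevant to m; the y-input set decides.
(y3 ⋆ y2) linearizes to y3 ⋆ y2
(y1 ⋆ (y3 ⋆ y2)) linearizes to y1 ⋆ y3 ⋆ y2
sorting the factors by input index: y1 ⋆ y2 ⋆ y3


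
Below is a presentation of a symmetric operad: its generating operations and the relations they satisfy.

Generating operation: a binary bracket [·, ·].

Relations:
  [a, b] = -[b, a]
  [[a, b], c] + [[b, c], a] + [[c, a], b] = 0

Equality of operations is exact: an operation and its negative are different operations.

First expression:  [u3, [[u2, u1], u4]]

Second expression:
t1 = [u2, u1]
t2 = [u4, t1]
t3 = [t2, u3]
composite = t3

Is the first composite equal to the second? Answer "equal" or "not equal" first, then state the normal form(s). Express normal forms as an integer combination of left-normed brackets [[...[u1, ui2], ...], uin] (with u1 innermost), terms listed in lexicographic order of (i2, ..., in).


equal; the common form is [[[u1, u2], u4], u3]

The first expression reduces to [[[u1, u2], u4], u3]
The second expression reduces to [[[u1, u2], u4], u3]
Same normal form: equal.


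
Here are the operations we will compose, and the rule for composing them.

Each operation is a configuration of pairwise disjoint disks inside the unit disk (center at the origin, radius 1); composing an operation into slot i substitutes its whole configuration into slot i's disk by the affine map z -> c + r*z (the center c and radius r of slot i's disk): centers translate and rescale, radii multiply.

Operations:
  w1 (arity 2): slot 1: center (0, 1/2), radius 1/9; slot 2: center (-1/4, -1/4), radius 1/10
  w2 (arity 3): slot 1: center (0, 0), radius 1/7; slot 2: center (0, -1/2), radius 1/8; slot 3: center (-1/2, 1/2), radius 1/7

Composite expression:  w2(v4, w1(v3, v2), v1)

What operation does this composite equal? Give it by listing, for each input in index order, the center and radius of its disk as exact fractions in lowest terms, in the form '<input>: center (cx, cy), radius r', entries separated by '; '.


Affine substitution under w2: radii multiply and v-centers shift.
tracing v4 down its 1-map path: center (0, 0), radius 1/7
tracing v3 down its 2-map path: center (0, -7/16), radius 1/72
tracing v2 down its 2-map path: center (-1/32, -17/32), radius 1/80
tracing v1 down its 1-map path: center (-1/2, 1/2), radius 1/7

v1: center (-1/2, 1/2), radius 1/7; v2: center (-1/32, -17/32), radius 1/80; v3: center (0, -7/16), radius 1/72; v4: center (0, 0), radius 1/7


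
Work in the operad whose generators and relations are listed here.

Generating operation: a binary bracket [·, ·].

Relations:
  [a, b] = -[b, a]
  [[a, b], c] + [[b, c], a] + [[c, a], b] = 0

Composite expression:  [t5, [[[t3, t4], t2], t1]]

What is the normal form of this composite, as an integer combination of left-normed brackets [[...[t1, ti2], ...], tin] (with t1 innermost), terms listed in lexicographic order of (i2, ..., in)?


Left-normed coefficients sit on the t1-initial expansion words.
Composite bracket: [t5, [[[t3, t4], t2], t1]]
The bracket unfolds into 16 signed words via [a, b] = ab - ba (2^4 = 16).
Keep just the words that open with t1:
  from t1t2t3t4t5, sign -1: term -[[[[t1, t2], t3], t4], t5]
  from t1t2t4t3t5, sign +1: term +[[[[t1, t2], t4], t3], t5]
  from t1t3t4t2t5, sign +1: term +[[[[t1, t3], t4], t2], t5]
  from t1t4t3t2t5, sign -1: term -[[[[t1, t4], t3], t2], t5]

-[[[[t1, t2], t3], t4], t5] + [[[[t1, t2], t4], t3], t5] + [[[[t1, t3], t4], t2], t5] - [[[[t1, t4], t3], t2], t5]


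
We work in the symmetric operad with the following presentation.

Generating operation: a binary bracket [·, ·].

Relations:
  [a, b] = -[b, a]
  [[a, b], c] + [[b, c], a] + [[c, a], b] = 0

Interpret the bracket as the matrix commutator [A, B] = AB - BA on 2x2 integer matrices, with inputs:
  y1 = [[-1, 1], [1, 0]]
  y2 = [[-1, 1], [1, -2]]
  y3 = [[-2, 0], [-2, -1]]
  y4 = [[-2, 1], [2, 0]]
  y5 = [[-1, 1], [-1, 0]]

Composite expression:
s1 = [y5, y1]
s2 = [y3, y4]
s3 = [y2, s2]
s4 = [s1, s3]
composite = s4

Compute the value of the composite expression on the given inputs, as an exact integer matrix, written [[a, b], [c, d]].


[[10, -20], [36, -10]]

[y5, y1] = [[2, 0], [2, -2]]
[y3, y4] = [[2, -1], [6, -2]]
[y2, [y3, y4]] = [[7, -5], [-2, -7]]
[[y5, y1], [y2, [y3, y4]]] = [[10, -20], [36, -10]]


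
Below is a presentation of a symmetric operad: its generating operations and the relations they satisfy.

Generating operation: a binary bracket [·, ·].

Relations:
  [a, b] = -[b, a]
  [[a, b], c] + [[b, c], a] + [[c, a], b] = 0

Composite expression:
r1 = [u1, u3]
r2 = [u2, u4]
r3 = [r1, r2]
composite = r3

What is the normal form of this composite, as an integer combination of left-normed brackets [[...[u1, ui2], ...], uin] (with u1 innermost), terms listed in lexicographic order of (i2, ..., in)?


In the tensor algebra, words opening u1 carry the u1-anchored form.
Composite bracket: [[u1, u3], [u2, u4]]
Expanding via [a, b] = ab - ba: 8 signed words (2^3 = 8).
The u1-initial words carry the normal form:
  u1u3u2u4 (sign +1) contributes +[[[u1, u3], u2], u4]
  u1u3u4u2 (sign -1) contributes -[[[u1, u3], u4], u2]

[[[u1, u3], u2], u4] - [[[u1, u3], u4], u2]


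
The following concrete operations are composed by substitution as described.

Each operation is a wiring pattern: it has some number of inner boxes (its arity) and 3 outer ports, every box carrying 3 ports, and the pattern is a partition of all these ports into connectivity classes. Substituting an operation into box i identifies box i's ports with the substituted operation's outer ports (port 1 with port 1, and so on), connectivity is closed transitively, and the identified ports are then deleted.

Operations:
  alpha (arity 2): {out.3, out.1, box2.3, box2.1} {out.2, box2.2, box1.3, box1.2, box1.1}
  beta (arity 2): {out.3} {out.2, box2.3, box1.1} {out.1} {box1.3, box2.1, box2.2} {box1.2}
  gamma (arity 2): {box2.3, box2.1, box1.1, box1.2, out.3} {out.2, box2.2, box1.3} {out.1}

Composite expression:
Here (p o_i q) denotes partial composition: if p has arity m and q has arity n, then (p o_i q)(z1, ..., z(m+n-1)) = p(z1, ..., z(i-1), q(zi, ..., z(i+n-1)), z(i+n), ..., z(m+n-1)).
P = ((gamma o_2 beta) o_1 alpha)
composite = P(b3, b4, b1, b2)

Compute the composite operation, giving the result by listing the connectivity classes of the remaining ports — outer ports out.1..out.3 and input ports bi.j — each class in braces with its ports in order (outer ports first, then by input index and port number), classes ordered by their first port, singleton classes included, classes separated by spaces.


{out.1} {out.2, out.3, b1.1, b2.3, b3.1, b3.2, b3.3, b4.1, b4.2, b4.3} {b1.2} {b1.3, b2.1, b2.2}

Reachability decides: close wires over gamma-identified ports.
through alpha, on inputs (b3, b4): {out.1, out.3, b4.1, b4.3} {out.2, b3.1, b3.2, b3.3, b4.2} (out.j = stage outer ports)
through beta, on inputs (b1, b2): {out.1} {out.2, b1.1, b2.3} {out.3} {b1.2} {b1.3, b2.1, b2.2} (out.j = stage outer ports)
through gamma, on inputs (b3, b4, b1, b2): {out.1} {out.2, out.3, b1.1, b2.3, b3.1, b3.2, b3.3, b4.1, b4.2, b4.3} {b1.2} {b1.3, b2.1, b2.2} (out.j = stage outer ports)


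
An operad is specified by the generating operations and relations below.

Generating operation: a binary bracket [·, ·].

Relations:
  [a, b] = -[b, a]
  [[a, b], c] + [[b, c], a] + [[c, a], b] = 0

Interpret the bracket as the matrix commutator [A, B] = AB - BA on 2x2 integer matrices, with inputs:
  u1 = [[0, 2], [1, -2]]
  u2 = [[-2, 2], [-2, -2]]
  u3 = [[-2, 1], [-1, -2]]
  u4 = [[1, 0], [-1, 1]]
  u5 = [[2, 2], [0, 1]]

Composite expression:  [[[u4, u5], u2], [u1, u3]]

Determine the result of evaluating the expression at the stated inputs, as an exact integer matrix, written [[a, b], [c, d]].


[[0, 56], [-56, 0]]

[u4, u5] = [[2, 0], [-1, -2]]
[[u4, u5], u2] = [[2, 8], [8, -2]]
[u1, u3] = [[-3, 2], [2, 3]]
[[[u4, u5], u2], [u1, u3]] = [[0, 56], [-56, 0]]


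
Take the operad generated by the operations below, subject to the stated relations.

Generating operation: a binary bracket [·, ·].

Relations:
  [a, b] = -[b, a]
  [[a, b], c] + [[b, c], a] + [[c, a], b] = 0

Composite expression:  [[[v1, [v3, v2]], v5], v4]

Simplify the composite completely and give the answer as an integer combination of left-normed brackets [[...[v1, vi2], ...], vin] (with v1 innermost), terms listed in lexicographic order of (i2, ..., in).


Left-normed coefficients sit on the v1-initial expansion words.
Composite bracket: [[[v1, [v3, v2]], v5], v4]
Each bracket splits as ab - ba, giving 16 signed words (2^4 = 16).
The v1-initial words carry the normal form:
  v1v2v3v5v4 appears with sign -1, giving the term -[[[[v1, v2], v3], v5], v4]
  v1v3v2v5v4 appears with sign +1, giving the term +[[[[v1, v3], v2], v5], v4]

-[[[[v1, v2], v3], v5], v4] + [[[[v1, v3], v2], v5], v4]


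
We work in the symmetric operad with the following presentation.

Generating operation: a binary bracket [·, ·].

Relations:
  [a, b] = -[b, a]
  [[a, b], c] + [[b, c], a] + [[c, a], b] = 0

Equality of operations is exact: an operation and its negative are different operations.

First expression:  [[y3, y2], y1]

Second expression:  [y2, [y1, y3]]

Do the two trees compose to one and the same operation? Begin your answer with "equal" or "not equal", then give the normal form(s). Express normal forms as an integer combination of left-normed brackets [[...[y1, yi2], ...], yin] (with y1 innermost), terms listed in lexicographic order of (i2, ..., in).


not equal — first [[y1, y2], y3] - [[y1, y3], y2], second -[[y1, y3], y2]


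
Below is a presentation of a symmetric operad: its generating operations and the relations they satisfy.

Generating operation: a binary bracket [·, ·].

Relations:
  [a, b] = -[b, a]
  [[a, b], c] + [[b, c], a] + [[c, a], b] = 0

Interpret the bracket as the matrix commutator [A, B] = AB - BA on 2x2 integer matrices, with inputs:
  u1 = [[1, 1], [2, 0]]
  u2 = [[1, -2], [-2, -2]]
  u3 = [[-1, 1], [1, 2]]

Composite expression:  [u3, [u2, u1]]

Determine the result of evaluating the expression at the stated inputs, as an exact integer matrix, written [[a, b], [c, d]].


[[-13, -11], [-28, 13]]

[u2, u1] = [[-2, 5], [-8, 2]]
[u3, [u2, u1]] = [[-13, -11], [-28, 13]]


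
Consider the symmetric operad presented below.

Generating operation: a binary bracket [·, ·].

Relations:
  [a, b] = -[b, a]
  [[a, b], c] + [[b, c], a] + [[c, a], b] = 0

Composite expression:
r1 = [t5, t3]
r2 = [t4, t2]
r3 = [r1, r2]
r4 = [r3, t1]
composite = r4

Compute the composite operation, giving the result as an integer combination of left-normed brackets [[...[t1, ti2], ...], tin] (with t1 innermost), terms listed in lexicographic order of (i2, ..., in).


Skip Jacobi rewriting: expand, keep t1-initial words, read off terms.
Composite bracket: [[[t5, t3], [t4, t2]], t1]
Under [a, b] = ab - ba we get 16 signed associative words (2^4 = 16).
Words beginning with t1 determine it all:
  t1t2t4t3t5 (sign +1) contributes +[[[[t1, t2], t4], t3], t5]
  t1t2t4t5t3 (sign -1) contributes -[[[[t1, t2], t4], t5], t3]
  t1t3t5t2t4 (sign -1) contributes -[[[[t1, t3], t5], t2], t4]
  t1t3t5t4t2 (sign +1) contributes +[[[[t1, t3], t5], t4], t2]
  t1t4t2t3t5 (sign -1) contributes -[[[[t1, t4], t2], t3], t5]
  t1t4t2t5t3 (sign +1) contributes +[[[[t1, t4], t2], t5], t3]
  t1t5t3t2t4 (sign +1) contributes +[[[[t1, t5], t3], t2], t4]
  t1t5t3t4t2 (sign -1) contributes -[[[[t1, t5], t3], t4], t2]

[[[[t1, t2], t4], t3], t5] - [[[[t1, t2], t4], t5], t3] - [[[[t1, t3], t5], t2], t4] + [[[[t1, t3], t5], t4], t2] - [[[[t1, t4], t2], t3], t5] + [[[[t1, t4], t2], t5], t3] + [[[[t1, t5], t3], t2], t4] - [[[[t1, t5], t3], t4], t2]


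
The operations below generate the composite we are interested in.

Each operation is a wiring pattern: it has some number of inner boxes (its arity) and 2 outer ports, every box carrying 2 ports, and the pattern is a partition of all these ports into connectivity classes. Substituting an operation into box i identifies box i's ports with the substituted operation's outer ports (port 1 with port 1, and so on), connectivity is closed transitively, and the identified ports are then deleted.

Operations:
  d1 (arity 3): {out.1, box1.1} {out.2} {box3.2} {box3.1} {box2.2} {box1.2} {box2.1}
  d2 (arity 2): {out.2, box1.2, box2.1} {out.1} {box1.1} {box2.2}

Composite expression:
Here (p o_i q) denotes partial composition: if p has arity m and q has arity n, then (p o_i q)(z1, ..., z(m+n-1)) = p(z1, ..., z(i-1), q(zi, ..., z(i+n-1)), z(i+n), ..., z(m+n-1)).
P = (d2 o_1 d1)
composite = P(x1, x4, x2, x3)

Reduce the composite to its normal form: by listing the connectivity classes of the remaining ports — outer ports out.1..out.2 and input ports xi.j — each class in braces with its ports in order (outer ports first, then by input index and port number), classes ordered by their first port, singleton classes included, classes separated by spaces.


Reachability decides: close wires over d2-identified ports.
stage d1: inputs (x1, x4, x2), connectivity {out.1, x1.1} {out.2} {x1.2} {x2.1} {x2.2} {x4.1} {x4.2}, out.j its boundary
stage d2: inputs (x1, x4, x2, x3), connectivity {out.1} {out.2, x3.1} {x1.1} {x1.2} {x2.1} {x2.2} {x3.2} {x4.1} {x4.2}, out.j its boundary

{out.1} {out.2, x3.1} {x1.1} {x1.2} {x2.1} {x2.2} {x3.2} {x4.1} {x4.2}


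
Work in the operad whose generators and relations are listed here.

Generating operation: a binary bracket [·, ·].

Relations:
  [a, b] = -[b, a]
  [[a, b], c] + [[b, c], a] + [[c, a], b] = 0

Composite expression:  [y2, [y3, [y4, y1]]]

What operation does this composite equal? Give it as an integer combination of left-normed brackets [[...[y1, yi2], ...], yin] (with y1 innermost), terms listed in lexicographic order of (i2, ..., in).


-[[[y1, y4], y3], y2]

Antisymmetry and Jacobi reduce to y1-anchored left-normed brackets.
Composite bracket: [y2, [y3, [y4, y1]]]
Under [a, b] = ab - ba we get 8 signed associative words (2^3 = 8).
Coefficients come from the y1-initial words:
  from y1y4y3y2, sign -1: term -[[[y1, y4], y3], y2]


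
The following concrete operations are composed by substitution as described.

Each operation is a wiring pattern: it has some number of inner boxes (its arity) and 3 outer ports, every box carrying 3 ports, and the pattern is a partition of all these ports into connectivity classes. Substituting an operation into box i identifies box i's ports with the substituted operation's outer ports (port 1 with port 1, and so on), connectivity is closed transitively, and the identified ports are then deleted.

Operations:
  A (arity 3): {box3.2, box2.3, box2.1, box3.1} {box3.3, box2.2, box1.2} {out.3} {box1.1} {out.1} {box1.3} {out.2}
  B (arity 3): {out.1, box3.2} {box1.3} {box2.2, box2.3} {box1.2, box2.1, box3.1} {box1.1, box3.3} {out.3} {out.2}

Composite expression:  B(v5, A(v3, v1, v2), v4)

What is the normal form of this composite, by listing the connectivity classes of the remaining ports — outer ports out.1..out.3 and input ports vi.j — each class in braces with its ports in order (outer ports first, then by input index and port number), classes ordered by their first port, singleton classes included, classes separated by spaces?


Two ports join when wires chain via B-identified ports.
composing A on (v3, v1, v2), with out.j its own outer ports: {out.1} {out.2} {out.3} {v1.1, v1.3, v2.1, v2.2} {v1.2, v2.3, v3.2} {v3.1} {v3.3}
composing B on (v5, v3, v1, v2, v4), with out.j its own outer ports: {out.1, v4.2} {out.2} {out.3} {v1.1, v1.3, v2.1, v2.2} {v1.2, v2.3, v3.2} {v3.1} {v3.3} {v4.1, v5.2} {v4.3, v5.1} {v5.3}

{out.1, v4.2} {out.2} {out.3} {v1.1, v1.3, v2.1, v2.2} {v1.2, v2.3, v3.2} {v3.1} {v3.3} {v4.1, v5.2} {v4.3, v5.1} {v5.3}


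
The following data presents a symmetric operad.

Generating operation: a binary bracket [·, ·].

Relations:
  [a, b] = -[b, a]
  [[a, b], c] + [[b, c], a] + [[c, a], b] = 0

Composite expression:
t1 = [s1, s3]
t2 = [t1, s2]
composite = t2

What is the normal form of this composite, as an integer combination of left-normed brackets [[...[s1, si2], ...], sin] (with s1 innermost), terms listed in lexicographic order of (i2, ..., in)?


[[s1, s3], s2]

Expand each bracket as ab - ba; the s1-initial words give the coefficients.
Composite bracket: [[s1, s3], s2]
Applying ab - ba throughout gives 4 signed words (2^2 = 4).
Keep just the words that open with s1:
  s1s3s2 appears with sign +1, giving the term +[[s1, s3], s2]


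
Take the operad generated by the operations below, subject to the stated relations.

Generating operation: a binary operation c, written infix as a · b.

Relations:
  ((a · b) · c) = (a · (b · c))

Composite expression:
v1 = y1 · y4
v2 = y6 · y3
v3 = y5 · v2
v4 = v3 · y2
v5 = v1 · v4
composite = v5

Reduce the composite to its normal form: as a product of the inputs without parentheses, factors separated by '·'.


Associativity of c dissolves the nesting; only the y-input order survives.
(y1 · y4) flattens to y1 · y4
(y6 · y3) flattens to y6 · y3
(y5 · (y6 · y3)) flattens to y5 · y6 · y3
((y5 · (y6 · y3)) · y2) flattens to y5 · y6 · y3 · y2
((y1 · y4) · ((y5 · (y6 · y3)) · y2)) flattens to y1 · y4 · y5 · y6 · y3 · y2

y1 · y4 · y5 · y6 · y3 · y2


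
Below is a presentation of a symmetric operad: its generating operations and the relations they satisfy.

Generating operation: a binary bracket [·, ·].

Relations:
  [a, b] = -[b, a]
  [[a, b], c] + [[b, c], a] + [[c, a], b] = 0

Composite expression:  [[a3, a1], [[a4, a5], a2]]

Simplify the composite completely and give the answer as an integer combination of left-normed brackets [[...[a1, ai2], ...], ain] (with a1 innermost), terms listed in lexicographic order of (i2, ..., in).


[[[[a1, a3], a2], a4], a5] - [[[[a1, a3], a2], a5], a4] - [[[[a1, a3], a4], a5], a2] + [[[[a1, a3], a5], a4], a2]

A multilinear Lie element is pinned by a1-initial words (a1 innermost).
Composite bracket: [[a3, a1], [[a4, a5], a2]]
Each bracket splits as ab - ba, giving 16 signed words (2^4 = 16).
The a1-initial words carry the normal form:
  sign of a1a3a2a4a5 is +1, so it contributes +[[[[a1, a3], a2], a4], a5]
  sign of a1a3a2a5a4 is -1, so it contributes -[[[[a1, a3], a2], a5], a4]
  sign of a1a3a4a5a2 is -1, so it contributes -[[[[a1, a3], a4], a5], a2]
  sign of a1a3a5a4a2 is +1, so it contributes +[[[[a1, a3], a5], a4], a2]


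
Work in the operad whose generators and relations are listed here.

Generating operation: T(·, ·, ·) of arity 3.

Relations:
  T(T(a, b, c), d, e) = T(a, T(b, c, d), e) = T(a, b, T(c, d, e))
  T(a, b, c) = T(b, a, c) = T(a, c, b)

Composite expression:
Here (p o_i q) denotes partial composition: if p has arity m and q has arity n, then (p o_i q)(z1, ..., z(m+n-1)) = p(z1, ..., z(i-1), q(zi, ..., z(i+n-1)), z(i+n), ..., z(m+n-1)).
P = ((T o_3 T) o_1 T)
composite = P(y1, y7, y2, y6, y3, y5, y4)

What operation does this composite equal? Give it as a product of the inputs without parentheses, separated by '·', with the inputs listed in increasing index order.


y1 · y2 · y3 · y4 · y5 · y6 · y7

With T associative and commutative, the y-input set is all that matters.
T(y1, y7, y2) reduces to y1 · y7 · y2
T(y3, y5, y4) reduces to y3 · y5 · y4
T(T(y1, y7, y2), y6, T(y3, y5, y4)) reduces to y1 · y7 · y2 · y6 · y3 · y5 · y4
reordering the factors by index: y1 · y2 · y3 · y4 · y5 · y6 · y7


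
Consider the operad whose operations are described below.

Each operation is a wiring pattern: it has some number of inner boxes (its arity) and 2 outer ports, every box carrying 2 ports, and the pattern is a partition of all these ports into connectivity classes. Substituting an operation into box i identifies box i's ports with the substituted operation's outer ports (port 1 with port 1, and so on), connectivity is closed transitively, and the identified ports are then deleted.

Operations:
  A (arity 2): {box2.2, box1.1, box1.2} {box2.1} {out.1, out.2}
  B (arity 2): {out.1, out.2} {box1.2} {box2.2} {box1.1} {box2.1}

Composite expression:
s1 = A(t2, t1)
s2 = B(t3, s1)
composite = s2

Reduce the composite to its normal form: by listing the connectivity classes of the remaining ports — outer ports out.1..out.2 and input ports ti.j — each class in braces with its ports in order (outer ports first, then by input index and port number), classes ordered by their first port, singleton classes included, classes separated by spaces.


Substituting into B glues patterns; closure does the rest.
after A, the pattern on (t2, t1) reads {out.1, out.2} {t1.1} {t1.2, t2.1, t2.2} (out.j = its outer ports)
after B, the pattern on (t3, t2, t1) reads {out.1, out.2} {t1.1} {t1.2, t2.1, t2.2} {t3.1} {t3.2} (out.j = its outer ports)

{out.1, out.2} {t1.1} {t1.2, t2.1, t2.2} {t3.1} {t3.2}


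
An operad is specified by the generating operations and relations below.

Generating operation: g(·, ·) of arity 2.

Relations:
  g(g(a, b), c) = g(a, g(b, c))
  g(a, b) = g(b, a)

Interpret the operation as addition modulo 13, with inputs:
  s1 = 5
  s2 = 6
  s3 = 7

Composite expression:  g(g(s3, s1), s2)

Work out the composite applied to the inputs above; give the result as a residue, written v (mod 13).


5 (mod 13)

g(s3, s1) = 12
g(g(s3, s1), s2) = 5


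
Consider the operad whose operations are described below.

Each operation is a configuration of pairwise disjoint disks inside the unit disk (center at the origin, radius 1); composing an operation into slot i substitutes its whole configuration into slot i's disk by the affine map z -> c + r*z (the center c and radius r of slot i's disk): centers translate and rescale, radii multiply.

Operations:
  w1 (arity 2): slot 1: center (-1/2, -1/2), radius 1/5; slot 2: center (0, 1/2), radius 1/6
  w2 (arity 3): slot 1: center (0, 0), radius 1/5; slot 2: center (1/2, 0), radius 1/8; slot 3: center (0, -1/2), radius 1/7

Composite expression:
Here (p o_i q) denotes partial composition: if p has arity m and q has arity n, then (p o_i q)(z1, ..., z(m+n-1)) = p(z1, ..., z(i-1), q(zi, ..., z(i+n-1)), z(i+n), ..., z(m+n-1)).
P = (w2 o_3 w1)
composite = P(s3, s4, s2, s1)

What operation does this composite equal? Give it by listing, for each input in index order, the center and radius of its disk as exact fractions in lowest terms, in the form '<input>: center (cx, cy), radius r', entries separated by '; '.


s1: center (0, -3/7), radius 1/42; s2: center (-1/14, -4/7), radius 1/35; s3: center (0, 0), radius 1/5; s4: center (1/2, 0), radius 1/8

Follow each s-input down from w2: c' goes to c + r*c', radius to r*r'.
s3 passes through 1 substitution, ending at center (0, 0), radius 1/5
s4 passes through 1 substitution, ending at center (1/2, 0), radius 1/8
s2 passes through 2 substitutions, ending at center (-1/14, -4/7), radius 1/35
s1 passes through 2 substitutions, ending at center (0, -3/7), radius 1/42


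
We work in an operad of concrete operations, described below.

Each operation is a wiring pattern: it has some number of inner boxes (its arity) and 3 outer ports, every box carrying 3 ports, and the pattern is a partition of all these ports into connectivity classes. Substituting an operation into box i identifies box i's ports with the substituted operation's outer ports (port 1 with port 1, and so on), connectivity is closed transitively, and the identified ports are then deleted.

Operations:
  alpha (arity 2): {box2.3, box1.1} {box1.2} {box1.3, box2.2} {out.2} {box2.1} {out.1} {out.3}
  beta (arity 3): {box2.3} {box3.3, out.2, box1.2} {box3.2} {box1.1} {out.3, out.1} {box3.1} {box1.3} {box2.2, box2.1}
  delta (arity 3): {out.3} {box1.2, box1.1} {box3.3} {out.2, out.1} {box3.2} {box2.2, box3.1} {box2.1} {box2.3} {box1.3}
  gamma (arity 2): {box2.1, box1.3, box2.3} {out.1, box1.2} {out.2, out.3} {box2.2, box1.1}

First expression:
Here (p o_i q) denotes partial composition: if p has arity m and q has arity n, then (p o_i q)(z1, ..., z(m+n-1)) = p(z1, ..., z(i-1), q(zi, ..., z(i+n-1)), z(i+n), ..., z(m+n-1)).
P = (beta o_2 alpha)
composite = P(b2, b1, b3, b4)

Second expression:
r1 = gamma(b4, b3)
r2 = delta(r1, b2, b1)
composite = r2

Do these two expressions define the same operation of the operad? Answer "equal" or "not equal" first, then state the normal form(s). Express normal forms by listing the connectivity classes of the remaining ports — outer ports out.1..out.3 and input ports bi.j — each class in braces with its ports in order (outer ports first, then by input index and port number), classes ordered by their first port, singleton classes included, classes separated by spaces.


Reducing the first expression gives {out.1, out.3} {out.2, b2.2, b4.3} {b1.1, b3.3} {b1.2} {b1.3, b3.2} {b2.1} {b2.3} {b3.1} {b4.1} {b4.2}
Reducing the second expression gives {out.1, out.2} {out.3} {b1.1, b2.2} {b1.2} {b1.3} {b2.1} {b2.3} {b3.1, b3.3, b4.3} {b3.2, b4.1} {b4.2}
The forms do not match — not equal.

not equal; first: {out.1, out.3} {out.2, b2.2, b4.3} {b1.1, b3.3} {b1.2} {b1.3, b3.2} {b2.1} {b2.3} {b3.1} {b4.1} {b4.2}; second: {out.1, out.2} {out.3} {b1.1, b2.2} {b1.2} {b1.3} {b2.1} {b2.3} {b3.1, b3.3, b4.3} {b3.2, b4.1} {b4.2}


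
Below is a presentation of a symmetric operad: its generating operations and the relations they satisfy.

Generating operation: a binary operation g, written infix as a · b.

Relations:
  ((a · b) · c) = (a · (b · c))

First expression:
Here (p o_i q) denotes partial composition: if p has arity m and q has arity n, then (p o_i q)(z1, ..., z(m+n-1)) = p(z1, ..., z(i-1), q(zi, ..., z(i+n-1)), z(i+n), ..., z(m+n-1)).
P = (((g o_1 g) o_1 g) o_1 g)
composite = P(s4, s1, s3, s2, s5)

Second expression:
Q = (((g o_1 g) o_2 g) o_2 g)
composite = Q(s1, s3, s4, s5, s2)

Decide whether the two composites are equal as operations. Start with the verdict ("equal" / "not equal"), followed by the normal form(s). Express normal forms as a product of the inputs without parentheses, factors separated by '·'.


not equal — first s4 · s1 · s3 · s2 · s5, second s1 · s3 · s4 · s5 · s2

Normal form of the first expression: s4 · s1 · s3 · s2 · s5
Normal form of the second expression: s1 · s3 · s4 · s5 · s2
The normal forms differ: not equal.


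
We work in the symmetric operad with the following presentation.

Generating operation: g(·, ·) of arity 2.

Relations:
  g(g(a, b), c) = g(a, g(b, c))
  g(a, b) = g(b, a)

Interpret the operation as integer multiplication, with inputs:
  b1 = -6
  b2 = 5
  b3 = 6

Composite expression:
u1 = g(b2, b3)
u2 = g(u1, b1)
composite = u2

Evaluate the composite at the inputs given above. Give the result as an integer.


-180

g(b2, b3) = 30
g(g(b2, b3), b1) = -180


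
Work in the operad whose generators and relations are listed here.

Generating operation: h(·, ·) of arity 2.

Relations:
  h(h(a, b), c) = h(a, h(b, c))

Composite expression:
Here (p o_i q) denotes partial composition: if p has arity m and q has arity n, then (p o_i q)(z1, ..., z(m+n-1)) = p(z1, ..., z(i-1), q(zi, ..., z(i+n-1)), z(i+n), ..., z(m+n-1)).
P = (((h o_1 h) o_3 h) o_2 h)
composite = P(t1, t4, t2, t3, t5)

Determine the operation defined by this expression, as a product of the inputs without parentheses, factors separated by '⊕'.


t1 ⊕ t4 ⊕ t2 ⊕ t3 ⊕ t5

Key point: h is associative — brackets drop, the t-order remains.
h(t4, t2) spells out as t4 ⊕ t2
h(t1, h(t4, t2)) spells out as t1 ⊕ t4 ⊕ t2
h(t3, t5) spells out as t3 ⊕ t5
h(h(t1, h(t4, t2)), h(t3, t5)) spells out as t1 ⊕ t4 ⊕ t2 ⊕ t3 ⊕ t5


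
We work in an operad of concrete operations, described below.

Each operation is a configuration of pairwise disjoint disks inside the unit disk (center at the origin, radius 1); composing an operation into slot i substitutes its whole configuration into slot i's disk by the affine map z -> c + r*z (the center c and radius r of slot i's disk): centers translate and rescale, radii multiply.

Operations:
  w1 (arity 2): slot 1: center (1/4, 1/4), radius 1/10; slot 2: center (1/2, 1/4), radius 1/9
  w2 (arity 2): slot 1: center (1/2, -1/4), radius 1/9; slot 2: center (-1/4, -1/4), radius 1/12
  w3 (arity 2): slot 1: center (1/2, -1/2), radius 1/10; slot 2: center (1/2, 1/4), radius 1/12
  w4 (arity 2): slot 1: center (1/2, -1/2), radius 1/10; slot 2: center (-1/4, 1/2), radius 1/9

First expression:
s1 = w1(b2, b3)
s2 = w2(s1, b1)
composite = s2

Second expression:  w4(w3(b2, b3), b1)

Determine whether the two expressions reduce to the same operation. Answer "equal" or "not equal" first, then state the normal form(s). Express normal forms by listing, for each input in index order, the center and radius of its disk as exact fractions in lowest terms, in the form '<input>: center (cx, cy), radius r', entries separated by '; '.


Reducing the first expression gives b1: center (-1/4, -1/4), radius 1/12; b2: center (19/36, -2/9), radius 1/90; b3: center (5/9, -2/9), radius 1/81
Reducing the second expression gives b1: center (-1/4, 1/2), radius 1/9; b2: center (11/20, -11/20), radius 1/100; b3: center (11/20, -19/40), radius 1/120
The forms do not match — not equal.

not equal: they reduce to b1: center (-1/4, -1/4), radius 1/12; b2: center (19/36, -2/9), radius 1/90; b3: center (5/9, -2/9), radius 1/81 and b1: center (-1/4, 1/2), radius 1/9; b2: center (11/20, -11/20), radius 1/100; b3: center (11/20, -19/40), radius 1/120


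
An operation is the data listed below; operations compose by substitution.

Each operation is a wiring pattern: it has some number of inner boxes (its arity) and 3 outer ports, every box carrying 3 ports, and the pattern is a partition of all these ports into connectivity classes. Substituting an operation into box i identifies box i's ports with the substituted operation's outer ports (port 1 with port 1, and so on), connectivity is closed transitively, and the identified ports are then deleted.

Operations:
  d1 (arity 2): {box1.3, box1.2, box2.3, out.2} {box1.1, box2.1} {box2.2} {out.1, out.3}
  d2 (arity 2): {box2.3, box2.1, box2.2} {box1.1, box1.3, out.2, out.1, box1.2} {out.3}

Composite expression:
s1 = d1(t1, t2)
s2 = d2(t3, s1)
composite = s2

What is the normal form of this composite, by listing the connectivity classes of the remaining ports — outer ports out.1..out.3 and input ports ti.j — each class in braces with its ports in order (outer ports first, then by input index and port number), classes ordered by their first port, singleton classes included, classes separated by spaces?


{out.1, out.2, t3.1, t3.2, t3.3} {out.3} {t1.1, t2.1} {t1.2, t1.3, t2.3} {t2.2}


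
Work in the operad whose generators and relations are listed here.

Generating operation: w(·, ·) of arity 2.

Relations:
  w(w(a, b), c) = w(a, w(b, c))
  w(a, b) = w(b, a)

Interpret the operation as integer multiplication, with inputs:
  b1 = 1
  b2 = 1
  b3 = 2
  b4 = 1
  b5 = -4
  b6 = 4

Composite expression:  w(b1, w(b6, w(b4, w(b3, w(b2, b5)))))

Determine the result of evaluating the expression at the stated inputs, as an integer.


w(b2, b5) = -4
w(b3, w(b2, b5)) = -8
w(b4, w(b3, w(b2, b5))) = -8
w(b6, w(b4, w(b3, w(b2, b5)))) = -32
w(b1, w(b6, w(b4, w(b3, w(b2, b5))))) = -32

-32


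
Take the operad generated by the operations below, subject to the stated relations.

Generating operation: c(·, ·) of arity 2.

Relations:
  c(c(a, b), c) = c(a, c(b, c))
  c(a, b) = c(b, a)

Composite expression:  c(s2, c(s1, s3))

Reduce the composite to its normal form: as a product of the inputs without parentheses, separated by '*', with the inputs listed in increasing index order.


Reordering under c is free, so list the s-inputs canonically.
c(s1, s3) collapses to s1 * s3
c(s2, c(s1, s3)) collapses to s2 * s1 * s3
rearranged into index order: s1 * s2 * s3

s1 * s2 * s3


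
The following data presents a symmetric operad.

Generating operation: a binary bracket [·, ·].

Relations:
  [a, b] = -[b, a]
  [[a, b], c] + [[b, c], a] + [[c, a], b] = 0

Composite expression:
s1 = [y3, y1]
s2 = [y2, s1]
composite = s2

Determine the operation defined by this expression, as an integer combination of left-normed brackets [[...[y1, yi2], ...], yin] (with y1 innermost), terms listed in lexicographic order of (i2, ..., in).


A multilinear Lie element is pinned by y1-initial words (y1 innermost).
Composite bracket: [y2, [y3, y1]]
The bracket unfolds into 4 signed words via [a, b] = ab - ba (2^2 = 4).
Coefficients come from the y1-initial words:
  y1y3y2 (sign +1) contributes +[[y1, y3], y2]

[[y1, y3], y2]


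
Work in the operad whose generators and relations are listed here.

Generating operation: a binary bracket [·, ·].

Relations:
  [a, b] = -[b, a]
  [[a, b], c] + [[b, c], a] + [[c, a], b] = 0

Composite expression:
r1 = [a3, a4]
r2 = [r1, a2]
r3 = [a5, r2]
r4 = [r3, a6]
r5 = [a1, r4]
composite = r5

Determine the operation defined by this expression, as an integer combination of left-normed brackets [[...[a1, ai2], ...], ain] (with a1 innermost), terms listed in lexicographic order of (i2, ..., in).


[[[[[a1, a2], a3], a4], a5], a6] - [[[[[a1, a2], a4], a3], a5], a6] - [[[[[a1, a3], a4], a2], a5], a6] + [[[[[a1, a4], a3], a2], a5], a6] - [[[[[a1, a5], a2], a3], a4], a6] + [[[[[a1, a5], a2], a4], a3], a6] + [[[[[a1, a5], a3], a4], a2], a6] - [[[[[a1, a5], a4], a3], a2], a6] - [[[[[a1, a6], a2], a3], a4], a5] + [[[[[a1, a6], a2], a4], a3], a5] + [[[[[a1, a6], a3], a4], a2], a5] - [[[[[a1, a6], a4], a3], a2], a5] + [[[[[a1, a6], a5], a2], a3], a4] - [[[[[a1, a6], a5], a2], a4], a3] - [[[[[a1, a6], a5], a3], a4], a2] + [[[[[a1, a6], a5], a4], a3], a2]

A multilinear Lie element is pinned by a1-initial words (a1 innermost).
Composite bracket: [a1, [[a5, [[a3, a4], a2]], a6]]
Applying ab - ba throughout gives 32 signed words (2^5 = 32).
Keep just the words that open with a1:
  word a1a2a3a4a5a6 has sign +1, contributing +[[[[[a1, a2], a3], a4], a5], a6]
  word a1a2a4a3a5a6 has sign -1, contributing -[[[[[a1, a2], a4], a3], a5], a6]
  word a1a3a4a2a5a6 has sign -1, contributing -[[[[[a1, a3], a4], a2], a5], a6]
  word a1a4a3a2a5a6 has sign +1, contributing +[[[[[a1, a4], a3], a2], a5], a6]
  word a1a5a2a3a4a6 has sign -1, contributing -[[[[[a1, a5], a2], a3], a4], a6]
  word a1a5a2a4a3a6 has sign +1, contributing +[[[[[a1, a5], a2], a4], a3], a6]
  word a1a5a3a4a2a6 has sign +1, contributing +[[[[[a1, a5], a3], a4], a2], a6]
  word a1a5a4a3a2a6 has sign -1, contributing -[[[[[a1, a5], a4], a3], a2], a6]
  word a1a6a2a3a4a5 has sign -1, contributing -[[[[[a1, a6], a2], a3], a4], a5]
  word a1a6a2a4a3a5 has sign +1, contributing +[[[[[a1, a6], a2], a4], a3], a5]
  word a1a6a3a4a2a5 has sign +1, contributing +[[[[[a1, a6], a3], a4], a2], a5]
  word a1a6a4a3a2a5 has sign -1, contributing -[[[[[a1, a6], a4], a3], a2], a5]
  word a1a6a5a2a3a4 has sign +1, contributing +[[[[[a1, a6], a5], a2], a3], a4]
  word a1a6a5a2a4a3 has sign -1, contributing -[[[[[a1, a6], a5], a2], a4], a3]
  word a1a6a5a3a4a2 has sign -1, contributing -[[[[[a1, a6], a5], a3], a4], a2]
  word a1a6a5a4a3a2 has sign +1, contributing +[[[[[a1, a6], a5], a4], a3], a2]


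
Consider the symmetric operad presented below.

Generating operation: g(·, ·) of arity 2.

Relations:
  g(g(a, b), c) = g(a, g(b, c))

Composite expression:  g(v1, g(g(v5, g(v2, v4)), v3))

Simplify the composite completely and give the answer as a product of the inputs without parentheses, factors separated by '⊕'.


v1 ⊕ v5 ⊕ v2 ⊕ v4 ⊕ v3

All parenthesizations of g agree; list the v-inputs left to right.
g(v2, v4) linearizes to v2 ⊕ v4
g(v5, g(v2, v4)) linearizes to v5 ⊕ v2 ⊕ v4
g(g(v5, g(v2, v4)), v3) linearizes to v5 ⊕ v2 ⊕ v4 ⊕ v3
g(v1, g(g(v5, g(v2, v4)), v3)) linearizes to v1 ⊕ v5 ⊕ v2 ⊕ v4 ⊕ v3
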